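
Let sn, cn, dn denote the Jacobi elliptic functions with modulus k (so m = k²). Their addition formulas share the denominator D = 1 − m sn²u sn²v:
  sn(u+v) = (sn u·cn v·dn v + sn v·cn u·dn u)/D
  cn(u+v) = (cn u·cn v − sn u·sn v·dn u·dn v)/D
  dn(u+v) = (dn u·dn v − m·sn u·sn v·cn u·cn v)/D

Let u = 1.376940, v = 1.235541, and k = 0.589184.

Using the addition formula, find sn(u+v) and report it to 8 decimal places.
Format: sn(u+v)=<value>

sn u = 0.9560276241224481, cn u = 0.2932766303590981, dn u = 0.8262686883773079
sn v = 0.9148877388874665, cn v = 0.4037083417931552, dn v = 0.8422819469140868
m = k² = 0.347137785856
D = 1 − m·sn²u·sn²v = 0.734430383610715
sn(u+v) = (sn u·cn v·dn v + sn v·cn u·dn u)/D = 0.5467844891688183/0.734430383610715 = 0.7445014549651878

sn(u+v)=0.74450145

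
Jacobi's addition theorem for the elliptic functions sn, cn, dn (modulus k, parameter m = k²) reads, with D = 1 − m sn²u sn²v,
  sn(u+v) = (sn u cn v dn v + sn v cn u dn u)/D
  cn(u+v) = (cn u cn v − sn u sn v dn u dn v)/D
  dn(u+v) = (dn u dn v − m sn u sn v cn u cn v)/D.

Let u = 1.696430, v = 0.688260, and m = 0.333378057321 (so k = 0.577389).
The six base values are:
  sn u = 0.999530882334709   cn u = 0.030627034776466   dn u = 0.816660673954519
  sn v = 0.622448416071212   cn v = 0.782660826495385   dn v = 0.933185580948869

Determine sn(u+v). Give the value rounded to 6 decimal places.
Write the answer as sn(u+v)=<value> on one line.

sn(u+v)=0.856063

m = k² = 0.333378057321
D = 1 − m·sn²u·sn²v = 0.8709564869237034
sn(u+v) = (sn u·cn v·dn v + sn v·cn u·dn u)/D = 0.7455937839624412/0.8709564869237034 = 0.8560631847360658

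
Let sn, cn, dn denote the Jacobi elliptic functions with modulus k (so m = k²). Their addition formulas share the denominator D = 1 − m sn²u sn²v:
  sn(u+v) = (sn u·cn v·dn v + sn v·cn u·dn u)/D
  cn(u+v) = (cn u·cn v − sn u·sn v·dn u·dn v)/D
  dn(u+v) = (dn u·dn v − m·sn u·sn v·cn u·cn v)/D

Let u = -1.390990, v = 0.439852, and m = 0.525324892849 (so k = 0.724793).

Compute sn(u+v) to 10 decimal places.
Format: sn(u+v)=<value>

sn u = -0.9424105199905694, cn u = 0.3344583857688496, dn u = 0.7303692330934397
sn v = 0.4193370604144824, cn v = 0.9078306173306454, dn v = 0.952693547425945
m = k² = 0.525324892849
D = 1 − m·sn²u·sn²v = 0.9179582861230488
sn(u+v) = (sn u·cn v·dn v + sn v·cn u·dn u)/D = -0.71264126352748/0.9179582861230488 = -0.7763329492206938

sn(u+v)=-0.7763329492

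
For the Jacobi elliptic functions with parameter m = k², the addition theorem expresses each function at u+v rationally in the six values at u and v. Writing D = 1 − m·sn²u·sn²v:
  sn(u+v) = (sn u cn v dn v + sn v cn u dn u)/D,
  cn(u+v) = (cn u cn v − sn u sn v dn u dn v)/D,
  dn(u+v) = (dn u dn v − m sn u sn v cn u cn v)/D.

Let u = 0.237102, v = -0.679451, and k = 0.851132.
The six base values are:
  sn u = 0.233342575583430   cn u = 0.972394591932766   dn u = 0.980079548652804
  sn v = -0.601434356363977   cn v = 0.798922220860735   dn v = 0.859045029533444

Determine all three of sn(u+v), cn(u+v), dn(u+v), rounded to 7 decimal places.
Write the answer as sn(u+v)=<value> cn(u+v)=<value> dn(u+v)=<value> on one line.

m = k² = 0.724425681424
D = 1 − m·sn²u·sn²v = 0.9857321584184099
sn(u+v) = (sn u·cn v·dn v + sn v·cn u·dn u)/D = -0.413036026739299/0.9857321584184099 = -0.4190144586557956
cn(u+v) = (cn u·cn v − sn u·sn v·dn u·dn v)/D = 0.8950246525965808/0.9857321584184099 = 0.9079795611341648
dn(u+v) = (dn u·dn v − m·sn u·sn v·cn u·cn v)/D = 0.9209135494838529/0.9857321584184099 = 0.9342431832207267

sn(u+v)=-0.4190145 cn(u+v)=0.9079796 dn(u+v)=0.9342432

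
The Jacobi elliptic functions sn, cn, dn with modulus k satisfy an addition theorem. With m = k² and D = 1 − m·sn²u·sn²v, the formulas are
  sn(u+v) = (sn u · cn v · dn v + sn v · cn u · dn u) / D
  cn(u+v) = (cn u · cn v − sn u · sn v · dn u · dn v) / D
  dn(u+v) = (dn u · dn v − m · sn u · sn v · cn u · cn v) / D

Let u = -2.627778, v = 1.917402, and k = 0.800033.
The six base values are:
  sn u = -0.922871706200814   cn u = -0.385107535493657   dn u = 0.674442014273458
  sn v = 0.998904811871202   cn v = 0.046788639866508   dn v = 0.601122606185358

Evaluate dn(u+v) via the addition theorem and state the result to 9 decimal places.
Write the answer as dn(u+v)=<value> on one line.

dn(u+v)=0.865644724

m = k² = 0.640052801089
D = 1 − m·sn²u·sn²v = 0.4560654121320501
dn(u+v) = (dn u·dn v − m·sn u·sn v·cn u·cn v)/D = 0.3947906177678853/0.4560654121320501 = 0.8656447239054751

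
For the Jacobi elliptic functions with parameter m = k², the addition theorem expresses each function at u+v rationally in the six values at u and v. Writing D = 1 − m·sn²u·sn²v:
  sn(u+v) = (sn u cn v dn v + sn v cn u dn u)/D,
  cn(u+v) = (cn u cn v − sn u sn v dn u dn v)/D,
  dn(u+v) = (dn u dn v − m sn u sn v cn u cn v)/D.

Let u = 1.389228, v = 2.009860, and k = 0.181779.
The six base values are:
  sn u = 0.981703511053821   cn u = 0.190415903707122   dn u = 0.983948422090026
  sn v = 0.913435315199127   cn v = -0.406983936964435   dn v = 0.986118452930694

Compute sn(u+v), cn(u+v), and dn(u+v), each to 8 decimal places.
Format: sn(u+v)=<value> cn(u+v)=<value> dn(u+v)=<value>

sn(u+v)=-0.22893358 cn(u+v)=-0.97344205 dn(u+v)=0.99913371

m = k² = 0.033043604841
D = 1 − m·sn²u·sn²v = 0.9734292566230303
sn(u+v) = (sn u·cn v·dn v + sn v·cn u·dn u)/D = -0.2228506422525907/0.9734292566230303 = -0.228933577593191
cn(u+v) = (cn u·cn v − sn u·sn v·dn u·dn v)/D = -0.9475769672682389/0.9734292566230303 = -0.9734420460666276
dn(u+v) = (dn u·dn v − m·sn u·sn v·cn u·cn v)/D = 0.9725859821318622/0.9734292566230303 = 0.9991337074723915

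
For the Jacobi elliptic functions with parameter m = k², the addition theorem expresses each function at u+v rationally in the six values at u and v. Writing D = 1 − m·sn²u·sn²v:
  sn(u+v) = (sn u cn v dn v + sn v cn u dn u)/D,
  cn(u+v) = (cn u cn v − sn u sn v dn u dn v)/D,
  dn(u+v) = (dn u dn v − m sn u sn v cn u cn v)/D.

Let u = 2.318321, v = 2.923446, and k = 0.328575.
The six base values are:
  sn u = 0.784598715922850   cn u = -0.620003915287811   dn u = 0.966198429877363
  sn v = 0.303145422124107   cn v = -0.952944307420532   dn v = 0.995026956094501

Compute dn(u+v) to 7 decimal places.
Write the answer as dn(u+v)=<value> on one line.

dn(u+v)=0.9520365

m = k² = 0.107961530625
D = 1 − m·sn²u·sn²v = 0.9938924610170574
dn(u+v) = (dn u·dn v − m·sn u·sn v·cn u·cn v)/D = 0.9462219452472414/0.9938924610170574 = 0.9520365455624501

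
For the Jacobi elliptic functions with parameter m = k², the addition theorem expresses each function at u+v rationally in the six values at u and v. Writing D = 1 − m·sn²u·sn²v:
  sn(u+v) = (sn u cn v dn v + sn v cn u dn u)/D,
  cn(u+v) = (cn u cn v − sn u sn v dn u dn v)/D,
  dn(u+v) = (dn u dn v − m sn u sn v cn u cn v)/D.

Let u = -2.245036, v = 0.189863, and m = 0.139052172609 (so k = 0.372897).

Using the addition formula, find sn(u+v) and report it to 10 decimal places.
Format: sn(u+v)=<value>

sn u = -0.8390601932373189, cn u = -0.5440385943336677, dn u = 0.9497916667566465
sn v = 0.1885697471391187, cn v = 0.9820597998410732, dn v = 0.9975246896353889
m = k² = 0.139052172609
D = 1 − m·sn²u·sn²v = 0.9965189677104554
sn(u+v) = (sn u·cn v·dn v + sn v·cn u·dn u)/D = -0.9194059980652051/0.9965189677104554 = -0.9226176599303266

sn(u+v)=-0.9226176599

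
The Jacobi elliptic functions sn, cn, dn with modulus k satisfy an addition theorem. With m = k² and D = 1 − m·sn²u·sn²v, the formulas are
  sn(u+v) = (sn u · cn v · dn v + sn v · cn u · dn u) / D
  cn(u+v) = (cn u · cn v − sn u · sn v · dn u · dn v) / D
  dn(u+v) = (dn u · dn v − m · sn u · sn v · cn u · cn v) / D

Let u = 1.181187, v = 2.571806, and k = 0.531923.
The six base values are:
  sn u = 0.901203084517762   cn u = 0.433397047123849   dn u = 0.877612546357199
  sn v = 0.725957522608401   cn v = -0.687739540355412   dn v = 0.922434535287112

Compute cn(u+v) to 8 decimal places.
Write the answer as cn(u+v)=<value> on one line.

m = k² = 0.282942077929
D = 1 − m·sn²u·sn²v = 0.8788941011167176
cn(u+v) = (cn u·cn v − sn u·sn v·dn u·dn v)/D = -0.8276938956750035/0.8788941011167176 = -0.9417447387840475

cn(u+v)=-0.94174474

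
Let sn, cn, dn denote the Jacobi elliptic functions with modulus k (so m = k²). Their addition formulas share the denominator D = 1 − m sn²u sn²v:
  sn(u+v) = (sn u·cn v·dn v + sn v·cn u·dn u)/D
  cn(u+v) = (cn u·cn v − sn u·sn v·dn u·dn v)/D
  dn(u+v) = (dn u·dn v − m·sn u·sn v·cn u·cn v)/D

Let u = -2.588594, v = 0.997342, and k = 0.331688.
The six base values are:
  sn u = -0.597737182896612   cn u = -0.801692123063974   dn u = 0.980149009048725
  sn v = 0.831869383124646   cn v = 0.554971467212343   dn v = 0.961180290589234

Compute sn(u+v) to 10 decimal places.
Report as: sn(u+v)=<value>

m = k² = 0.110016929344
D = 1 − m·sn²u·sn²v = 0.9727986571112922
sn(u+v) = (sn u·cn v·dn v + sn v·cn u·dn u)/D = -0.9725139763289001/0.9727986571112922 = -0.999707358989128

sn(u+v)=-0.9997073590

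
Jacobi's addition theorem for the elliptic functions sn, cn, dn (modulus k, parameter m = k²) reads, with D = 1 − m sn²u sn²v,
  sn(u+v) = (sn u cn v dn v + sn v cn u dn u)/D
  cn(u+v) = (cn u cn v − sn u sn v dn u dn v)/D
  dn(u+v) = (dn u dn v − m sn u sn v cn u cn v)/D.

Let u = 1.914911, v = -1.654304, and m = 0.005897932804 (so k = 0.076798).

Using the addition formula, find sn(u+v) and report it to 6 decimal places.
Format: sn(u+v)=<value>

sn u = 0.9424810028215758, cn u = -0.3342597183634858, dn u = 0.9973770804610924
sn v = -0.996725773690149, cn v = -0.08085624318365239, dn v = 0.9970660089985973
m = k² = 0.005897932804
D = 1 − m·sn²u·sn²v = 0.994795291541742
sn(u+v) = (sn u·cn v·dn v + sn v·cn u·dn u)/D = 0.256309523698539/0.994795291541742 = 0.257650519536847

sn(u+v)=0.257651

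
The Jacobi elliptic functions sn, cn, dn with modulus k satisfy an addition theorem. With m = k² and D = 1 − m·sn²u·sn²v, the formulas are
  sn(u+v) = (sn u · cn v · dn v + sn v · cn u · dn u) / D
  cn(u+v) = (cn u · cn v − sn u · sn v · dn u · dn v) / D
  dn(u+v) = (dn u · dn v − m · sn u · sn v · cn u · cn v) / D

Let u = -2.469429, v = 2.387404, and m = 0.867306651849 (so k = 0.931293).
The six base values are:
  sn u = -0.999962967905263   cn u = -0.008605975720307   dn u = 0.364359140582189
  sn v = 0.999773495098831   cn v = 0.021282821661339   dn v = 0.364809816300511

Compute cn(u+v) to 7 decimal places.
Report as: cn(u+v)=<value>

cn(u+v)=0.9966444

m = k² = 0.867306651849
D = 1 − m·sn²u·sn²v = 0.133150408148136
cn(u+v) = (cn u·cn v − sn u·sn v·dn u·dn v)/D = 0.1327036030021366/0.133150408148136 = 0.9966443576687925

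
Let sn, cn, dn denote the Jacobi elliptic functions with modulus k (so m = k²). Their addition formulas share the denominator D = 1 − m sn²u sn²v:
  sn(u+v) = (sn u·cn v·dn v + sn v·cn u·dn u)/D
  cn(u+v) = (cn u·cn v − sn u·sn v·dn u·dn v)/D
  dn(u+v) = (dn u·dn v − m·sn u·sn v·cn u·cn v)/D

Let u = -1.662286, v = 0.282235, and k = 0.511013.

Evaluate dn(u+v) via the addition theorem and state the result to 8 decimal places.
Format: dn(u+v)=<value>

sn u = -0.9996774807247853, cn u = 0.02539556126071229, dn u = 0.8596709419013611
sn v = 0.2775787902020565, cn v = 0.9607028756228237, dn v = 0.9898886842608839
m = k² = 0.261134286169
D = 1 − m·sn²u·sn²v = 0.9798925835638351
dn(u+v) = (dn u·dn v − m·sn u·sn v·cn u·cn v)/D = 0.8527464347068985/0.9798925835638351 = 0.8702448094927808

dn(u+v)=0.87024481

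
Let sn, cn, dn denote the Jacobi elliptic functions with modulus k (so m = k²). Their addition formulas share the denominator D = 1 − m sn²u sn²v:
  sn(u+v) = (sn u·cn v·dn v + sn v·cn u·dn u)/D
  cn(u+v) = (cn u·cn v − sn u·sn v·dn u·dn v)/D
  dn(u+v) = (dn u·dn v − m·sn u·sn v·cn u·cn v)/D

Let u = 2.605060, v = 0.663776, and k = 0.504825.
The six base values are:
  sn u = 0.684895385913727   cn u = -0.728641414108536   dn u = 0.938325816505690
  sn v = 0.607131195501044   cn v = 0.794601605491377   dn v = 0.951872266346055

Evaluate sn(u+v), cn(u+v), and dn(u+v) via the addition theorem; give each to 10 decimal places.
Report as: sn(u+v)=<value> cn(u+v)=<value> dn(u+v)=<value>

sn(u+v)=0.1076741765 cn(u+v)=-0.9941862359 dn(u+v)=0.9985215863

m = k² = 0.254848280625
D = 1 − m·sn²u·sn²v = 0.9559348467057343
sn(u+v) = (sn u·cn v·dn v + sn v·cn u·dn u)/D = 0.1029294974341595/0.9559348467057343 = 0.1076741765287319
cn(u+v) = (cn u·cn v − sn u·sn v·dn u·dn v)/D = -0.9503772670388676/0.9559348467057343 = -0.9941862359280878
dn(u+v) = (dn u·dn v − m·sn u·sn v·cn u·cn v)/D = 0.9545215795186069/0.9559348467057343 = 0.9985215862859297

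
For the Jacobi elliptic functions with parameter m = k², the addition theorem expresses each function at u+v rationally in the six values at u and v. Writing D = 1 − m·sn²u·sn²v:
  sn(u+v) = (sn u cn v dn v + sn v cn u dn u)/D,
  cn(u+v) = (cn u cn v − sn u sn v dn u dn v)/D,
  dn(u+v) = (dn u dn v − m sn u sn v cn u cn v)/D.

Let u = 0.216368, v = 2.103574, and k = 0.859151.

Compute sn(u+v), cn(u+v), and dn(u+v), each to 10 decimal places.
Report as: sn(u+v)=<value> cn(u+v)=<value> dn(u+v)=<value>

sn u = 0.2134798294299799, cn u = 0.9769474716823554, dn u = 0.9830362430107174
sn v = 0.999864104466433, cn v = 0.01648552697179806, dn v = 0.5119181238688669
m = k² = 0.738140440801
D = 1 − m·sn²u·sn²v = 0.9663693974335529
sn(u+v) = (sn u·cn v·dn v + sn v·cn u·dn u)/D = 0.9620458690632667/0.9663693974335529 = 0.9955260086031611
cn(u+v) = (cn u·cn v − sn u·sn v·dn u·dn v)/D = -0.09131023006428096/0.9663693974335529 = -0.09448791560119681
dn(u+v) = (dn u·dn v − m·sn u·sn v·cn u·cn v)/D = 0.5006965410494341/0.9663693974335529 = 0.5181212716163871

sn(u+v)=0.9955260086 cn(u+v)=-0.0944879156 dn(u+v)=0.5181212716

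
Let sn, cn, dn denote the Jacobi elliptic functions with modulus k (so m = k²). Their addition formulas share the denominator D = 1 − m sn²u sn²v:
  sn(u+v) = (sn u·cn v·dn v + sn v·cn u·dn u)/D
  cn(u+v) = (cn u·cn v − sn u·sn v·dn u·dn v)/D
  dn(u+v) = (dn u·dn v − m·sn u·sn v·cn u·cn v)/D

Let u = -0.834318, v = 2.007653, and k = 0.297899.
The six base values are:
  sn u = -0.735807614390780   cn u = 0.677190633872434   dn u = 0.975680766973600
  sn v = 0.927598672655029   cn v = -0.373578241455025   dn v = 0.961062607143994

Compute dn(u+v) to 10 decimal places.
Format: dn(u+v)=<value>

m = k² = 0.088743814201
D = 1 − m·sn²u·sn²v = 0.958658437830763
dn(u+v) = (dn u·dn v − m·sn u·sn v·cn u·cn v)/D = 0.9223669064212544/0.958658437830763 = 0.962143418367413

dn(u+v)=0.9621434184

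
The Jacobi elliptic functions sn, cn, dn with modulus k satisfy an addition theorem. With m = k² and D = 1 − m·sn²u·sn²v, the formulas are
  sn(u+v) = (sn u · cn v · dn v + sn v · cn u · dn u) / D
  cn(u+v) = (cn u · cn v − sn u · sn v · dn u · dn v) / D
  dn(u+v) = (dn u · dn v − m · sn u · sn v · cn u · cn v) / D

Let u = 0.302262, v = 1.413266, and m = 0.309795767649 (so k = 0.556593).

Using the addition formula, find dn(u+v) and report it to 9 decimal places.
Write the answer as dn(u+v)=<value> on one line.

sn u = 0.2963453196814347, cn u = 0.9550808612378892, dn u = 0.9863029786850424
sn v = 0.9674687391440525, cn v = 0.2529905902973811, dn v = 0.8426342472486717
m = k² = 0.309795767649
D = 1 − m·sn²u·sn²v = 0.9745348928762186
dn(u+v) = (dn u·dn v − m·sn u·sn v·cn u·cn v)/D = 0.8096314184499219/0.9745348928762186 = 0.8307875114254713

dn(u+v)=0.830787511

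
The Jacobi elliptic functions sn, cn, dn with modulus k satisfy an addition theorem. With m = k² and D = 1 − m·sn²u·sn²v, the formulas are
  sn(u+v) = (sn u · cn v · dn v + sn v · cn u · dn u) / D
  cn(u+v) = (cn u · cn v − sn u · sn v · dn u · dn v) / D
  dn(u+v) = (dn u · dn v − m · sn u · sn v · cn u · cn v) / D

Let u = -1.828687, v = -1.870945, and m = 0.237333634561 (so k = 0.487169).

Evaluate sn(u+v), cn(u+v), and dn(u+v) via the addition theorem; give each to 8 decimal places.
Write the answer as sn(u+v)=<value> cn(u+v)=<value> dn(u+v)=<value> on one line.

sn u = -0.9914474176210417, cn u = -0.1305067741252064, dn u = 0.8756190017335267
sn v = -0.9859358797497412, cn v = -0.1671240288591195, dn v = 0.877094748885015
m = k² = 0.237333634561
D = 1 − m·sn²u·sn²v = 0.7732245668744887
sn(u+v) = (sn u·cn v·dn v + sn v·cn u·dn u)/D = 0.2579969847709939/0.7732245668744887 = 0.3336637192140229
cn(u+v) = (cn u·cn v − sn u·sn v·dn u·dn v)/D = -0.7289127428350504/0.7732245668744887 = -0.9426921674015679
dn(u+v) = (dn u·dn v − m·sn u·sn v·cn u·cn v)/D = 0.7629408391367172/0.7732245668744887 = 0.9867002056345155

sn(u+v)=0.33366372 cn(u+v)=-0.94269217 dn(u+v)=0.98670021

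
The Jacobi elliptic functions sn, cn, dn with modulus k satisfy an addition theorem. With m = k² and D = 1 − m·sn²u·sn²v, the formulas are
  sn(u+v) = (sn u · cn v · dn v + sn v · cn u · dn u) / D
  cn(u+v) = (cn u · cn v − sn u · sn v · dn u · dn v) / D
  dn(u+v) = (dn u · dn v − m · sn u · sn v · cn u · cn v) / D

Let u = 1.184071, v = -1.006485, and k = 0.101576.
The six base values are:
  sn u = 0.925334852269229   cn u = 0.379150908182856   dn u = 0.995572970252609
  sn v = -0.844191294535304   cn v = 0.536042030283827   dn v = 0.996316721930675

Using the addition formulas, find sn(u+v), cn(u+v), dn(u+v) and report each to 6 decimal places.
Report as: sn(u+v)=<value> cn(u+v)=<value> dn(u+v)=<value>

sn(u+v)=0.176645 cn(u+v)=0.984275 dn(u+v)=0.999839

m = k² = 0.010317683776
D = 1 − m·sn²u·sn²v = 0.9937040424421955
sn(u+v) = (sn u·cn v·dn v + sn v·cn u·dn u)/D = 0.1755324888177946/0.9937040424421955 = 0.1766446359485404
cn(u+v) = (cn u·cn v − sn u·sn v·dn u·dn v)/D = 0.9780777419691092/0.9937040424421955 = 0.9842746936656492
dn(u+v) = (dn u·dn v − m·sn u·sn v·cn u·cn v)/D = 0.9935440700124313/0.9937040424421955 = 0.9998390140092708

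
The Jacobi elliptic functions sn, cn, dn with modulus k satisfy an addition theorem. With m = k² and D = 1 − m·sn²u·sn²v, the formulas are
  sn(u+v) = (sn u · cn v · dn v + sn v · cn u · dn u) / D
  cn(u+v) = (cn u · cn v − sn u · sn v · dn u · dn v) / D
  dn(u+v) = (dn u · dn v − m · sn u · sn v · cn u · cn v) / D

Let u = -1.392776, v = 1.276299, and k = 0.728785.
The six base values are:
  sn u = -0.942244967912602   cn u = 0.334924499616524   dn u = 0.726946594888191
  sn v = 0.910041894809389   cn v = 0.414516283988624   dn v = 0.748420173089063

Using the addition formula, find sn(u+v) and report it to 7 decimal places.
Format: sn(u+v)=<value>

sn(u+v)=-0.1160753

m = k² = 0.531127576225
D = 1 − m·sn²u·sn²v = 0.6094746087119731
sn(u+v) = (sn u·cn v·dn v + sn v·cn u·dn u)/D = -0.07074494518469752/0.6094746087119731 = -0.1160752953009899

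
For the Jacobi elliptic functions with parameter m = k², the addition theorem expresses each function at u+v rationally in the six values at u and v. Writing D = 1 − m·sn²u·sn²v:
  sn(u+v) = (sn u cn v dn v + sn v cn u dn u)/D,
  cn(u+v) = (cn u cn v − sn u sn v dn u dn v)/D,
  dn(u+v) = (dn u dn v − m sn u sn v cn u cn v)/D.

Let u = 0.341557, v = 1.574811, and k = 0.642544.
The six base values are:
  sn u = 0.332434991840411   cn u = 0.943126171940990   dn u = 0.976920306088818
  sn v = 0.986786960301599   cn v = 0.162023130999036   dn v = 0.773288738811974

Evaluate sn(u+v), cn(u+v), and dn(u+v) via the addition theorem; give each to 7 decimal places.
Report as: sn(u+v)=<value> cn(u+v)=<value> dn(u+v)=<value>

m = k² = 0.412862791936
D = 1 − m·sn²u·sn²v = 0.9555710539428613
sn(u+v) = (sn u·cn v·dn v + sn v·cn u·dn u)/D = 0.9508361545035312/0.9555710539428613 = 0.995044953046879
cn(u+v) = (cn u·cn v − sn u·sn v·dn u·dn v)/D = -0.0950086649859256/0.9555710539428613 = -0.09942606004430799
dn(u+v) = (dn u·dn v − m·sn u·sn v·cn u·cn v)/D = 0.7347456487105307/0.9555710539428613 = 0.768907393834122

sn(u+v)=0.9950450 cn(u+v)=-0.0994261 dn(u+v)=0.7689074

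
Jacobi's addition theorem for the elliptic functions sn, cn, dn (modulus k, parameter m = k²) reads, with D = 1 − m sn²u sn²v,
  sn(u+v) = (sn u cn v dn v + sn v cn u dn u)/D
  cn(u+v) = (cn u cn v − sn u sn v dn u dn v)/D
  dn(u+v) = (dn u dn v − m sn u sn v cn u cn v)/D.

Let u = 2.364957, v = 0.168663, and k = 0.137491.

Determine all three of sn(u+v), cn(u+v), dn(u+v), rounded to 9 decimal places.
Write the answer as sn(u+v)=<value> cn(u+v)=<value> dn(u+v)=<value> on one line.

sn(u+v)=0.582885250 cn(u+v)=-0.812554481 dn(u+v)=0.996783499

sn u = 0.7105394620399529, cn u = -0.7036573547430413, dn u = 0.995216619890478
sn v = 0.1678496541523328, cn v = 0.9858126057222753, dn v = 0.9997336717205183
m = k² = 0.018903775081
D = 1 − m·sn²u·sn²v = 0.9997311154500104
sn(u+v) = (sn u·cn v·dn v + sn v·cn u·dn u)/D = 0.5827285214674625/0.9997311154500104 = 0.5828852503056865
cn(u+v) = (cn u·cn v − sn u·sn v·dn u·dn v)/D = -0.8123359978895845/0.9997311154500104 = -0.8125544812356136
dn(u+v) = (dn u·dn v − m·sn u·sn v·cn u·cn v)/D = 0.9965154792943201/0.9997311154500104 = 0.9967834989768796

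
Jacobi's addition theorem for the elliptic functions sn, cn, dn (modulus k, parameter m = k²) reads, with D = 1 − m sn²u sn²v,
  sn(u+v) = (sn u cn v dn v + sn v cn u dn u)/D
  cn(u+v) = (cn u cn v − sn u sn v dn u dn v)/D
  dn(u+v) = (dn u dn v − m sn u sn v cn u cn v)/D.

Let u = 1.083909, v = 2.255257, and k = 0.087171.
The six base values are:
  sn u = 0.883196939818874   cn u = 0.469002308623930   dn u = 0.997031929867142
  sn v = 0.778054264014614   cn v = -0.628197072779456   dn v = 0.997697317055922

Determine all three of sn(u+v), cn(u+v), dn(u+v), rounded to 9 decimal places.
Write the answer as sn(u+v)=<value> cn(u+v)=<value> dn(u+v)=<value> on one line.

sn(u+v)=-0.190401185 cn(u+v)=-0.981706366 dn(u+v)=0.999862253

m = k² = 0.007598783241
D = 1 − m·sn²u·sn²v = 0.9964117809981908
sn(u+v) = (sn u·cn v·dn v + sn v·cn u·dn u)/D = -0.1897179839189399/0.9964117809981908 = -0.1904011850691721
cn(u+v) = (cn u·cn v − sn u·sn v·dn u·dn v)/D = -0.9781837884005845/0.9964117809981908 = -0.9817063658366767
dn(u+v) = (dn u·dn v − m·sn u·sn v·cn u·cn v)/D = 0.9962745279111971/0.9964117809981908 = 0.9998622526453308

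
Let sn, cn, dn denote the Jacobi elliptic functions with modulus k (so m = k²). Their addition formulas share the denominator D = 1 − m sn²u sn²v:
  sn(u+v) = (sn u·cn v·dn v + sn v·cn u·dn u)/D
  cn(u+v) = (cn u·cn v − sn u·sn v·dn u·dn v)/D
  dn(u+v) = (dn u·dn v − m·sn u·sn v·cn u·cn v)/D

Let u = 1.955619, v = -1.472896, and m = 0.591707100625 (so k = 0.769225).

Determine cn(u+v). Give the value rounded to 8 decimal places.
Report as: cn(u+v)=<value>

sn u = 0.9999546047922478, cn u = -0.009528292332812539, dn u = 0.6390200462342141
sn v = -0.9537579451795485, cn v = 0.3005757508630485, dn v = 0.6795227296419101
m = k² = 0.591707100625
D = 1 − m·sn²u·sn²v = 0.4618000068284447
cn(u+v) = (cn u·cn v − sn u·sn v·dn u·dn v)/D = 0.4112662472515682/0.4618000068284447 = 0.8905721982900502

cn(u+v)=0.89057220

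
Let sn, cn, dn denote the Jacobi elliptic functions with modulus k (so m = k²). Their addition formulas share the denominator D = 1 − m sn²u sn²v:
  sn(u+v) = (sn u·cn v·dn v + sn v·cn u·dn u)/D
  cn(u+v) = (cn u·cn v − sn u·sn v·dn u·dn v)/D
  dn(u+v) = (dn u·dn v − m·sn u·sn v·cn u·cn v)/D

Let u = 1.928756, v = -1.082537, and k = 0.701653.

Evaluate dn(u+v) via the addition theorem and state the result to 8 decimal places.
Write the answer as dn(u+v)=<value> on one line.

dn(u+v)=0.86309344

sn u = 0.9983275948173547, cn u = -0.05781014985446403, dn u = 0.7136724720689837
sn v = -0.8418610100710899, cn v = 0.5396943947476982, dn v = 0.8068954331570009
m = k² = 0.492316932409
D = 1 − m·sn²u·sn²v = 0.6522463345720432
dn(u+v) = (dn u·dn v − m·sn u·sn v·cn u·cn v)/D = 0.5629495339479207/0.6522463345720432 = 0.8630934420157186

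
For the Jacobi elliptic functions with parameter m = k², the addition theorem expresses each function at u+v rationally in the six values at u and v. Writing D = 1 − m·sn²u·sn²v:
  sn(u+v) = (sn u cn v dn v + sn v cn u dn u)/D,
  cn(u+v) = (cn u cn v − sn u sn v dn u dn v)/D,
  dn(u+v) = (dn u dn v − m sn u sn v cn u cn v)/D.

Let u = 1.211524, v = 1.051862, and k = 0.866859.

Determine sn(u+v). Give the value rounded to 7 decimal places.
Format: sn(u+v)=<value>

sn u = 0.8655121860967966, cn u = 0.5008878674094074, dn u = 0.6611235747300893
sn v = 0.8053755418487304, cn v = 0.5927649083674437, dn v = 0.7159544084391603
m = k² = 0.751444525881
D = 1 − m·sn²u·sn²v = 0.6348761752707277
sn(u+v) = (sn u·cn v·dn v + sn v·cn u·dn u)/D = 0.6340161357347158/0.6348761752707277 = 0.9986453428723401

sn(u+v)=0.9986453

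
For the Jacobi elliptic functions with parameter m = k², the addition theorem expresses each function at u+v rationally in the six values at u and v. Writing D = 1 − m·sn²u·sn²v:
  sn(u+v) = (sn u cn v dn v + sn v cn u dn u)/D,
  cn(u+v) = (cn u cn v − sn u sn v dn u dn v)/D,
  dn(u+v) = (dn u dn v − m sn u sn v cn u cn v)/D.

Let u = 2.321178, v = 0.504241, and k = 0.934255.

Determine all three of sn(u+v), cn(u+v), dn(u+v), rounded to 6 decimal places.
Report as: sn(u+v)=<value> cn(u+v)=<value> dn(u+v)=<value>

sn u = 0.9986662310763501, cn u = 0.05163098786347267, dn u = 0.3598532419385371
sn v = 0.4676869172643219, cn v = 0.883894194697417, dn v = 0.8994912169236397
m = k² = 0.872832405025
D = 1 − m·sn²u·sn²v = 0.8095933841526175
sn(u+v) = (sn u·cn v·dn v + sn v·cn u·dn u)/D = 0.8026840708126805/0.8095933841526175 = 0.9914656993557712
cn(u+v) = (cn u·cn v − sn u·sn v·dn u·dn v)/D = -0.1055449199500929/0.8095933841526175 = -0.1303678142831717
dn(u+v) = (dn u·dn v − m·sn u·sn v·cn u·cn v)/D = 0.3050803664358612/0.8095933841526175 = 0.3768315952275002

sn(u+v)=0.991466 cn(u+v)=-0.130368 dn(u+v)=0.376832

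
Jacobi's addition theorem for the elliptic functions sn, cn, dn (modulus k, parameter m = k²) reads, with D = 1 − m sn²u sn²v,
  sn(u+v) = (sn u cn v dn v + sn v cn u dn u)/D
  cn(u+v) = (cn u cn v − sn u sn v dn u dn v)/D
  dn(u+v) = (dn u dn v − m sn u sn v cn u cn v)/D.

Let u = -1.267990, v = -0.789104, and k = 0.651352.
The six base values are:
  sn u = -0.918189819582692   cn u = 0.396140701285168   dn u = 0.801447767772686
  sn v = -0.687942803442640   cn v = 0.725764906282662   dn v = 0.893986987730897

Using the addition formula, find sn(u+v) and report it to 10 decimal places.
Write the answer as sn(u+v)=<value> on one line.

sn(u+v)=-0.9800588326

m = k² = 0.424259427904
D = 1 − m·sn²u·sn²v = 0.8307217688886283
sn(u+v) = (sn u·cn v·dn v + sn v·cn u·dn u)/D = -0.8141562070458996/0.8307217688886283 = -0.9800588326162552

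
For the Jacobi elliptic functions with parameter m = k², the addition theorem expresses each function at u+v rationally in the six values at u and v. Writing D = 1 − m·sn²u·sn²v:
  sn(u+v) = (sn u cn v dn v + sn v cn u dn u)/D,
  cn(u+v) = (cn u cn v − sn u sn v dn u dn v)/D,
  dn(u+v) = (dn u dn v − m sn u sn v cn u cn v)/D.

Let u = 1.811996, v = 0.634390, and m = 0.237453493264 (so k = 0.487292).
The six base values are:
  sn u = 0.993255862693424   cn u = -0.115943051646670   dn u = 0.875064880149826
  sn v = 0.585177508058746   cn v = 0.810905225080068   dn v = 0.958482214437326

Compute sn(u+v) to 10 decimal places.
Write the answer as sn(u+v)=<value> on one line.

m = k² = 0.237453493264
D = 1 − m·sn²u·sn²v = 0.9197812135438675
sn(u+v) = (sn u·cn v·dn v + sn v·cn u·dn u)/D = 0.7126256747259646/0.9197812135438675 = 0.7747773755676704

sn(u+v)=0.7747773756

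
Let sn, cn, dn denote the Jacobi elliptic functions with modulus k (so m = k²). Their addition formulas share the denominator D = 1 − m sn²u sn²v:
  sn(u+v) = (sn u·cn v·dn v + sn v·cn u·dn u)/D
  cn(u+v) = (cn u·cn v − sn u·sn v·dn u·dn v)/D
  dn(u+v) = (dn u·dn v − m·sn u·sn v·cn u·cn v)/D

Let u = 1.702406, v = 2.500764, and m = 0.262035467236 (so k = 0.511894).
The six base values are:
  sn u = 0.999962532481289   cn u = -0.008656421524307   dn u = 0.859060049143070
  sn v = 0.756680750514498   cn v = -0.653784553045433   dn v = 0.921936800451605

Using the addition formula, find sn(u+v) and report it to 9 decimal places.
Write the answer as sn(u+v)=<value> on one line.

m = k² = 0.262035467236
D = 1 − m·sn²u·sn²v = 0.8499787065100219
sn(u+v) = (sn u·cn v·dn v + sn v·cn u·dn u)/D = -0.6083524256099429/0.8499787065100219 = -0.7157266657982683

sn(u+v)=-0.715726666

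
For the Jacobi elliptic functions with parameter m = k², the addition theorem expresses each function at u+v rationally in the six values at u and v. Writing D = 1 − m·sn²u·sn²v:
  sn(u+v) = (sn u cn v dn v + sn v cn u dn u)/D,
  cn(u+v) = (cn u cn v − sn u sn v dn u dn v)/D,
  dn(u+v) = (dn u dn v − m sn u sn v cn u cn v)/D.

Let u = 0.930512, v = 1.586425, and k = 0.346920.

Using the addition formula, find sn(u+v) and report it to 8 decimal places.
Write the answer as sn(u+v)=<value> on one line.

sn(u+v)=0.65883727

sn u = 0.7937527647691516, cn u = 0.6082405350034868, dn u = 0.9613386885063022
sn v = 0.9994572784630195, cn v = 0.03294159266480989, dn v = 0.9379643463418648
m = k² = 0.1203534864
D = 1 − m·sn²u·sn²v = 0.9242543585812233
sn(u+v) = (sn u·cn v·dn v + sn v·cn u·dn u)/D = 0.6089332195045924/0.9242543585812233 = 0.658837271202416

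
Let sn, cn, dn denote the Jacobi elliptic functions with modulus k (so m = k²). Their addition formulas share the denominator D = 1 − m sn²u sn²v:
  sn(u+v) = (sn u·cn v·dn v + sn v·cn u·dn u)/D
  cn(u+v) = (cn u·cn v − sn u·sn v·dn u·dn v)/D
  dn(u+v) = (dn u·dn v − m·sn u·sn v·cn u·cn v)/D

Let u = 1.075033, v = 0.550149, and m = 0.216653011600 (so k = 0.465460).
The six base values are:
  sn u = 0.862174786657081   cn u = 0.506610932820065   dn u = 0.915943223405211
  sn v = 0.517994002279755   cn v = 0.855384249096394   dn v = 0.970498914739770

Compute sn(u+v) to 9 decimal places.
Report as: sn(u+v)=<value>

m = k² = 0.2166530116
D = 1 − m·sn²u·sn²v = 0.9567879540510702
sn(u+v) = (sn u·cn v·dn v + sn v·cn u·dn u)/D = 0.9560970811184306/0.9567879540510702 = 0.9992779247170552

sn(u+v)=0.999277925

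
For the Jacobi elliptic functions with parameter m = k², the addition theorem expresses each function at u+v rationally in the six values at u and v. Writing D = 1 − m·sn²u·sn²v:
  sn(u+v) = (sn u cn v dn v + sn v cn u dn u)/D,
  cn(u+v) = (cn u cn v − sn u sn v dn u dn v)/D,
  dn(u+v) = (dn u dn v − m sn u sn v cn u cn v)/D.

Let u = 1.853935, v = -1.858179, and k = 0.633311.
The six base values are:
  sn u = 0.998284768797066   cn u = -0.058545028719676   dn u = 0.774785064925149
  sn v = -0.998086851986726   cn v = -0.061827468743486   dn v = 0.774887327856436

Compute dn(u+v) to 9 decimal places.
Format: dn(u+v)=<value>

dn(u+v)=0.999996388

m = k² = 0.401082822721
D = 1 − m·sn²u·sn²v = 0.6018198353722554
dn(u+v) = (dn u·dn v − m·sn u·sn v·cn u·cn v)/D = 0.6018176615779526/0.6018198353722554 = 0.9999963879650104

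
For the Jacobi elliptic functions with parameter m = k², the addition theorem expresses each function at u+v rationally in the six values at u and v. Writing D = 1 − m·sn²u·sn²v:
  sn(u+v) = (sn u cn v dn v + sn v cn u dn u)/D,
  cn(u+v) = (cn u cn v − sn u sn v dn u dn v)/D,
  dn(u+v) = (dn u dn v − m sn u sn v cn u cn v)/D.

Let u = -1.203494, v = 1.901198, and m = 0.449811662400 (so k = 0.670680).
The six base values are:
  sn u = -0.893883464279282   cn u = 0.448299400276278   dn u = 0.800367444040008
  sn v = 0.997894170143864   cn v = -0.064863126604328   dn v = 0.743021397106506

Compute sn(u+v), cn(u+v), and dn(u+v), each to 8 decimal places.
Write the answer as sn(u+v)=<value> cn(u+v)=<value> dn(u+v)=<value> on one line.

sn(u+v)=0.62471421 cn(u+v)=0.78085348 dn(u+v)=0.90799393

m = k² = 0.4498116624
D = 1 − m·sn²u·sn²v = 0.642100172508821
sn(u+v) = (sn u·cn v·dn v + sn v·cn u·dn u)/D = 0.4011291017782919/0.642100172508821 = 0.6247142096395891
cn(u+v) = (cn u·cn v − sn u·sn v·dn u·dn v)/D = 0.5013861538199857/0.642100172508821 = 0.7808534793893048
dn(u+v) = (dn u·dn v − m·sn u·sn v·cn u·cn v)/D = 0.5830230575043858/0.642100172508821 = 0.90799392753064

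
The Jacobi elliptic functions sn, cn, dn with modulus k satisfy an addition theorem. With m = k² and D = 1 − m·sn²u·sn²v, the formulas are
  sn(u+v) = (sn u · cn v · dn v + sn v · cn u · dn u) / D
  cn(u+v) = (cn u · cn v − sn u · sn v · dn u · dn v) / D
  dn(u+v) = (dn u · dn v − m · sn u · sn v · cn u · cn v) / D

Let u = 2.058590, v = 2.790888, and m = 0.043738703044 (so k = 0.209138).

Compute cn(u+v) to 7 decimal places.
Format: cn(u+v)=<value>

cn(u+v)=0.0823009

sn u = 0.8958327787622866, cn u = -0.4443913056024387, dn u = 0.9822927134585449
sn v = 0.376042952908445, cn v = -0.9266022326585972, dn v = 0.9969026954783331
m = k² = 0.043738703044
D = 1 − m·sn²u·sn²v = 0.9950364236289269
cn(u+v) = (cn u·cn v − sn u·sn v·dn u·dn v)/D = 0.08189237278216446/0.9950364236289269 = 0.08230087948288424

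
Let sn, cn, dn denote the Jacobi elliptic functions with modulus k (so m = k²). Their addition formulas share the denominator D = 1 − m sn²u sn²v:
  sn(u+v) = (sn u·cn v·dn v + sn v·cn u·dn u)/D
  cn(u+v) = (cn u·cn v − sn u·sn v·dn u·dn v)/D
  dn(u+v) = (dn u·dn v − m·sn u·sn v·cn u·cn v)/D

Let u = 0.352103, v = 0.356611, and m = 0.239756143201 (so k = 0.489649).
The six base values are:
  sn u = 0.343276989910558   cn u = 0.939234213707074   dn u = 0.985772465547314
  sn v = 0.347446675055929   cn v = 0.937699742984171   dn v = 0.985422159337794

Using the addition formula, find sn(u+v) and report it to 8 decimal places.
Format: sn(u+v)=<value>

m = k² = 0.239756143201
D = 1 − m·sn²u·sn²v = 0.9965893633824347
sn(u+v) = (sn u·cn v·dn v + sn v·cn u·dn u)/D = 0.6388891524197184/0.9965893633824347 = 0.6410756284326796

sn(u+v)=0.64107563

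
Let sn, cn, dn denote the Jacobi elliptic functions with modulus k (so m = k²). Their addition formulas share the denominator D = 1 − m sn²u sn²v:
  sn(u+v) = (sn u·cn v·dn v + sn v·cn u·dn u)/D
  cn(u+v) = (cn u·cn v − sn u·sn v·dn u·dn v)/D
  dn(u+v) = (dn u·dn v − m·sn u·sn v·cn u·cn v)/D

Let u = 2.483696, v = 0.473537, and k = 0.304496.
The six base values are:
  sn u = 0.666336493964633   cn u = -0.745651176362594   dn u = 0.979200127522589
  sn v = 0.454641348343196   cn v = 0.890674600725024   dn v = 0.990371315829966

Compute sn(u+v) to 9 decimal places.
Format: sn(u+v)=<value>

m = k² = 0.092717814016
D = 1 − m·sn²u·sn²v = 0.9914908095367027
sn(u+v) = (sn u·cn v·dn v + sn v·cn u·dn u)/D = 0.255821853423965/0.9914908095367027 = 0.2580173723884578

sn(u+v)=0.258017372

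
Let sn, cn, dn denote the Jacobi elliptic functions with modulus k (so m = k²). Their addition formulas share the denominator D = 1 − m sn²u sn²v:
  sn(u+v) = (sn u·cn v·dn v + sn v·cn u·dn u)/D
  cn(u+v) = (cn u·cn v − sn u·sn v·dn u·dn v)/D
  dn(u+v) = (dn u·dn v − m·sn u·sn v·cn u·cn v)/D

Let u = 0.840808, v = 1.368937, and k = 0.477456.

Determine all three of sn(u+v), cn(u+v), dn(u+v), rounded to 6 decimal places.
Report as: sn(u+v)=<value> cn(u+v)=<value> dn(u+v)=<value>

sn(u+v)=0.888993 cn(u+v)=-0.457921 dn(u+v)=0.905449

sn u = 0.7320205099644218, cn u = 0.68128259407637, dn u = 0.9369335346240833
sn v = 0.9640413876990872, cn v = 0.2657521454348362, dn v = 0.887769992854077
m = k² = 0.227964231936
D = 1 − m·sn²u·sn²v = 0.8864715867597536
sn(u+v) = (sn u·cn v·dn v + sn v·cn u·dn u)/D = 0.788066775070916/0.8864715867597536 = 0.8889927064120255
cn(u+v) = (cn u·cn v − sn u·sn v·dn u·dn v)/D = -0.405934270740574/0.8864715867597536 = -0.4579213556345917
dn(u+v) = (dn u·dn v − m·sn u·sn v·cn u·cn v)/D = 0.8026548826812653/0.8864715867597536 = 0.9054490800039552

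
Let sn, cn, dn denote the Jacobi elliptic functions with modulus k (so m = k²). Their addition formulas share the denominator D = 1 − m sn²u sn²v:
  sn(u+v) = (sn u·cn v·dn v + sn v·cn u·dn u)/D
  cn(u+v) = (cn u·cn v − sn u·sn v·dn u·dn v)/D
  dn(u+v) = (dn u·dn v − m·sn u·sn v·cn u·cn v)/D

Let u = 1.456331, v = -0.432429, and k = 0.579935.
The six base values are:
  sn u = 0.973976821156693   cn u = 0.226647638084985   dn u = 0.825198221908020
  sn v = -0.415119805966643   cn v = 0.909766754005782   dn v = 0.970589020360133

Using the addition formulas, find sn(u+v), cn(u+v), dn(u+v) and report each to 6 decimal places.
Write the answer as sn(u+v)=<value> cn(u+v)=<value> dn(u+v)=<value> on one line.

m = k² = 0.336324604225
D = 1 − m·sn²u·sn²v = 0.945020245991614
sn(u+v) = (sn u·cn v·dn v + sn v·cn u·dn u)/D = 0.7823913683837092/0.945020245991614 = 0.8279096365419583
cn(u+v) = (cn u·cn v − sn u·sn v·dn u·dn v)/D = 0.5300254824182679/0.945020245991614 = 0.5608615102865969
dn(u+v) = (dn u·dn v − m·sn u·sn v·cn u·cn v)/D = 0.8289672986336548/0.945020245991614 = 0.8771952793072869

sn(u+v)=0.827910 cn(u+v)=0.560862 dn(u+v)=0.877195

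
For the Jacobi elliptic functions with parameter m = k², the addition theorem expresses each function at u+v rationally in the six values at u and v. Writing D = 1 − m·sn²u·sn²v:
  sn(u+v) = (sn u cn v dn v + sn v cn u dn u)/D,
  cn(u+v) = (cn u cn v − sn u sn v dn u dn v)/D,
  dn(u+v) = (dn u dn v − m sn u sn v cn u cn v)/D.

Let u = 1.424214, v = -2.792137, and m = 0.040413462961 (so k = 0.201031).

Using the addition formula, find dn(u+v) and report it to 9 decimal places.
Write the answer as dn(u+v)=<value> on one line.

sn u = 0.9873023479409581, cn u = 0.1588523646354414, dn u = 0.9801052664606296
sn v = -0.3723820708287565, cn v = -0.9280795188588567, dn v = 0.9971940280020687
m = k² = 0.040413462961
D = 1 − m·sn²u·sn²v = 0.9945373430117185
dn(u+v) = (dn u·dn v − m·sn u·sn v·cn u·cn v)/D = 0.9751646154326356/0.9945373430117185 = 0.9805208645857206

dn(u+v)=0.980520865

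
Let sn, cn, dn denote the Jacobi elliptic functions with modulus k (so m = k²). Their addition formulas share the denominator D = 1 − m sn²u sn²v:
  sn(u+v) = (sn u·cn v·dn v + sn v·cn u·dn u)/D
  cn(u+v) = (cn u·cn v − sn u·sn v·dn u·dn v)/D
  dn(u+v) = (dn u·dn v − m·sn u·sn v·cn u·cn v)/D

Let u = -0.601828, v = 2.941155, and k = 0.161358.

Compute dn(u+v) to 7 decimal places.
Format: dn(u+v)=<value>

sn u = -0.565425127501006, cn u = 0.8247996272977281, dn u = 0.9958293108965889
sn v = 0.2193469865136681, cn v = -0.9756469133387205, dn v = 0.9993734576573418
m = k² = 0.026036404164
D = 1 − m·sn²u·sn²v = 0.999599507342516
dn(u+v) = (dn u·dn v − m·sn u·sn v·cn u·cn v)/D = 0.9926068446236405/0.999599507342516 = 0.9930045356490162

dn(u+v)=0.9930045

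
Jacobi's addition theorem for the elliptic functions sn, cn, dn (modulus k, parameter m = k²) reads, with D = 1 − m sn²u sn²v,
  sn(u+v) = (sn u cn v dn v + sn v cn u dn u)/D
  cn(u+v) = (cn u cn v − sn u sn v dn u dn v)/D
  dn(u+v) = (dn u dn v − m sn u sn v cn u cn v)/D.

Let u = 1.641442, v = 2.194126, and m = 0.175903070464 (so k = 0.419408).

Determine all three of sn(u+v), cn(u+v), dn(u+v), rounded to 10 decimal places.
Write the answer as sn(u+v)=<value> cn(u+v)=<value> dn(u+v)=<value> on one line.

sn u = 0.9999839952841028, cn u = 0.00565766521132146, dn u = 0.9078009473713269
sn v = 0.8774817233046932, cn v = -0.4796100762767875, dn v = 0.9298167445719316
m = k² = 0.175903070464
D = 1 − m·sn²u·sn²v = 0.8645635138353898
sn(u+v) = (sn u·cn v·dn v + sn v·cn u·dn u)/D = -0.4414355666690746/0.8645635138353898 = -0.5105877817012788
cn(u+v) = (cn u·cn v − sn u·sn v·dn u·dn v)/D = -0.7433738695535035/0.8645635138353898 = -0.8598256318448336
dn(u+v) = (dn u·dn v − m·sn u·sn v·cn u·cn v)/D = 0.844507344188716/0.8645635138353898 = 0.9768019707913646

sn(u+v)=-0.5105877817 cn(u+v)=-0.8598256318 dn(u+v)=0.9768019708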